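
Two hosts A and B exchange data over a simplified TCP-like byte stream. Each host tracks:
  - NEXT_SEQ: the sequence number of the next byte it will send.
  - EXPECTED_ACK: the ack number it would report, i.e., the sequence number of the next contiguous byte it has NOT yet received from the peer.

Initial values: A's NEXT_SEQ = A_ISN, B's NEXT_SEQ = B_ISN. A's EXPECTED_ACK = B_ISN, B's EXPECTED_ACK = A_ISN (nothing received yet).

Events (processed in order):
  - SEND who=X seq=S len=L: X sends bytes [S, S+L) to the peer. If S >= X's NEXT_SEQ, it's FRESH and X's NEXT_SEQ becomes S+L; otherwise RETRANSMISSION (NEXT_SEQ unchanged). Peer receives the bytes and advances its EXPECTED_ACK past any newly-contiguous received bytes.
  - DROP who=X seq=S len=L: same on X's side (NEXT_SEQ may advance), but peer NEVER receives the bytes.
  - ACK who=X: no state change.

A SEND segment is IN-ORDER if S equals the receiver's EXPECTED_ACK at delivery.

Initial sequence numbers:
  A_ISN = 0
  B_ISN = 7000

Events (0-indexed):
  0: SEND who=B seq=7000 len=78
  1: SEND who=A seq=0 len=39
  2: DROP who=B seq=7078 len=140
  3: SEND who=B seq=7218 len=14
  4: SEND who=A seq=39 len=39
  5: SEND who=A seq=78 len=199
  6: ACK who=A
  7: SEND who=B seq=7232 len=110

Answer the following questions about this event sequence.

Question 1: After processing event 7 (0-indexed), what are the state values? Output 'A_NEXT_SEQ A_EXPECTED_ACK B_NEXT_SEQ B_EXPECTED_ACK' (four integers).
After event 0: A_seq=0 A_ack=7078 B_seq=7078 B_ack=0
After event 1: A_seq=39 A_ack=7078 B_seq=7078 B_ack=39
After event 2: A_seq=39 A_ack=7078 B_seq=7218 B_ack=39
After event 3: A_seq=39 A_ack=7078 B_seq=7232 B_ack=39
After event 4: A_seq=78 A_ack=7078 B_seq=7232 B_ack=78
After event 5: A_seq=277 A_ack=7078 B_seq=7232 B_ack=277
After event 6: A_seq=277 A_ack=7078 B_seq=7232 B_ack=277
After event 7: A_seq=277 A_ack=7078 B_seq=7342 B_ack=277

277 7078 7342 277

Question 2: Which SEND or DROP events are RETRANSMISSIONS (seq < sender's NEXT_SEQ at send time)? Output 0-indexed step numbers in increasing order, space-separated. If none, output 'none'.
Answer: none

Derivation:
Step 0: SEND seq=7000 -> fresh
Step 1: SEND seq=0 -> fresh
Step 2: DROP seq=7078 -> fresh
Step 3: SEND seq=7218 -> fresh
Step 4: SEND seq=39 -> fresh
Step 5: SEND seq=78 -> fresh
Step 7: SEND seq=7232 -> fresh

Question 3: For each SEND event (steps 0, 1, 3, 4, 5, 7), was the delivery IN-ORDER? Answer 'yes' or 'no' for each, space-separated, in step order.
Answer: yes yes no yes yes no

Derivation:
Step 0: SEND seq=7000 -> in-order
Step 1: SEND seq=0 -> in-order
Step 3: SEND seq=7218 -> out-of-order
Step 4: SEND seq=39 -> in-order
Step 5: SEND seq=78 -> in-order
Step 7: SEND seq=7232 -> out-of-order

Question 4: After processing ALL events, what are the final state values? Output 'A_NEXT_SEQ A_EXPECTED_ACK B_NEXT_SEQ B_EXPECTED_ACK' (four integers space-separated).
After event 0: A_seq=0 A_ack=7078 B_seq=7078 B_ack=0
After event 1: A_seq=39 A_ack=7078 B_seq=7078 B_ack=39
After event 2: A_seq=39 A_ack=7078 B_seq=7218 B_ack=39
After event 3: A_seq=39 A_ack=7078 B_seq=7232 B_ack=39
After event 4: A_seq=78 A_ack=7078 B_seq=7232 B_ack=78
After event 5: A_seq=277 A_ack=7078 B_seq=7232 B_ack=277
After event 6: A_seq=277 A_ack=7078 B_seq=7232 B_ack=277
After event 7: A_seq=277 A_ack=7078 B_seq=7342 B_ack=277

Answer: 277 7078 7342 277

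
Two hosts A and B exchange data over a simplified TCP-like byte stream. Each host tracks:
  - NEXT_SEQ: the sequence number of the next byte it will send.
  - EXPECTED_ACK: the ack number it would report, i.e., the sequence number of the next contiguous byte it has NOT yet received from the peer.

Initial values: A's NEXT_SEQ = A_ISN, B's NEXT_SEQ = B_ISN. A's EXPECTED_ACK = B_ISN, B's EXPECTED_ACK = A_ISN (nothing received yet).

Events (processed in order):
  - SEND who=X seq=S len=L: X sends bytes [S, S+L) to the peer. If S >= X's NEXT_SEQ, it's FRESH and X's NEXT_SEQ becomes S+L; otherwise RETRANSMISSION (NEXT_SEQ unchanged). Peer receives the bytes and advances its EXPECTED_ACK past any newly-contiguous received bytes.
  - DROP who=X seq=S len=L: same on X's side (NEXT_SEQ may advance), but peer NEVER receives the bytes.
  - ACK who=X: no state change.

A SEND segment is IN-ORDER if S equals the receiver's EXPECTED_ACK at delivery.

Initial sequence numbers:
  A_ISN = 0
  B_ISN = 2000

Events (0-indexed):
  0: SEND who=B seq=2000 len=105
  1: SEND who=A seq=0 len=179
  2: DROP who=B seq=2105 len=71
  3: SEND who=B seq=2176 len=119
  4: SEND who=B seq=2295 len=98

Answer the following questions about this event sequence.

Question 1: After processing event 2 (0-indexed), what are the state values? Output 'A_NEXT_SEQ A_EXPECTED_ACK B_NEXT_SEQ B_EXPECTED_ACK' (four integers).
After event 0: A_seq=0 A_ack=2105 B_seq=2105 B_ack=0
After event 1: A_seq=179 A_ack=2105 B_seq=2105 B_ack=179
After event 2: A_seq=179 A_ack=2105 B_seq=2176 B_ack=179

179 2105 2176 179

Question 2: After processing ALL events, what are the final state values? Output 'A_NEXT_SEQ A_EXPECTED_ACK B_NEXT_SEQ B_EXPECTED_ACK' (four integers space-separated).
Answer: 179 2105 2393 179

Derivation:
After event 0: A_seq=0 A_ack=2105 B_seq=2105 B_ack=0
After event 1: A_seq=179 A_ack=2105 B_seq=2105 B_ack=179
After event 2: A_seq=179 A_ack=2105 B_seq=2176 B_ack=179
After event 3: A_seq=179 A_ack=2105 B_seq=2295 B_ack=179
After event 4: A_seq=179 A_ack=2105 B_seq=2393 B_ack=179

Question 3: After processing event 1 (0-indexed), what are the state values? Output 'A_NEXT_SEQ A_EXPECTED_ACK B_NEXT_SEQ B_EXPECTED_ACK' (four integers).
After event 0: A_seq=0 A_ack=2105 B_seq=2105 B_ack=0
After event 1: A_seq=179 A_ack=2105 B_seq=2105 B_ack=179

179 2105 2105 179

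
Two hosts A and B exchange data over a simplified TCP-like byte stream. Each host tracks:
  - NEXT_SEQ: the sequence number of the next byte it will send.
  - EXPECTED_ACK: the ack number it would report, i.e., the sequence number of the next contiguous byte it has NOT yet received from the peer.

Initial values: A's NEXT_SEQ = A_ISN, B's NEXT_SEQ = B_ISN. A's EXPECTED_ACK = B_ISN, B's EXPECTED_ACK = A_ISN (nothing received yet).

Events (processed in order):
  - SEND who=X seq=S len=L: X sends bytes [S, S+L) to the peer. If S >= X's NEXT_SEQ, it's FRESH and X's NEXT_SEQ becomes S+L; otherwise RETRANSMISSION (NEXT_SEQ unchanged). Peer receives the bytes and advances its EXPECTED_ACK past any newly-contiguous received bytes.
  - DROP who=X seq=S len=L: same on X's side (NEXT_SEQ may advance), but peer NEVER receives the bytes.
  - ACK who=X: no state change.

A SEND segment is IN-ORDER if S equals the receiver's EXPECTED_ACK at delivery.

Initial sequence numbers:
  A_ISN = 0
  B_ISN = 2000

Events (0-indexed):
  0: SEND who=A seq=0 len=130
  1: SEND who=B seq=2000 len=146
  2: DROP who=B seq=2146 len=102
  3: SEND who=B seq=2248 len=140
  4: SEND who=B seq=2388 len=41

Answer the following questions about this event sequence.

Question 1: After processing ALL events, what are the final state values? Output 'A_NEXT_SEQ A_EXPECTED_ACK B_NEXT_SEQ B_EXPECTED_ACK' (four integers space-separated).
After event 0: A_seq=130 A_ack=2000 B_seq=2000 B_ack=130
After event 1: A_seq=130 A_ack=2146 B_seq=2146 B_ack=130
After event 2: A_seq=130 A_ack=2146 B_seq=2248 B_ack=130
After event 3: A_seq=130 A_ack=2146 B_seq=2388 B_ack=130
After event 4: A_seq=130 A_ack=2146 B_seq=2429 B_ack=130

Answer: 130 2146 2429 130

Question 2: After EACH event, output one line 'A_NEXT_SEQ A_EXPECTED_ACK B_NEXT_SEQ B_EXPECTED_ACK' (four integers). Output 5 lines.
130 2000 2000 130
130 2146 2146 130
130 2146 2248 130
130 2146 2388 130
130 2146 2429 130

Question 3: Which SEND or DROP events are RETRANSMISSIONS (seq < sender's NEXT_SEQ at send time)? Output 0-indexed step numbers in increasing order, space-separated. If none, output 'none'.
Answer: none

Derivation:
Step 0: SEND seq=0 -> fresh
Step 1: SEND seq=2000 -> fresh
Step 2: DROP seq=2146 -> fresh
Step 3: SEND seq=2248 -> fresh
Step 4: SEND seq=2388 -> fresh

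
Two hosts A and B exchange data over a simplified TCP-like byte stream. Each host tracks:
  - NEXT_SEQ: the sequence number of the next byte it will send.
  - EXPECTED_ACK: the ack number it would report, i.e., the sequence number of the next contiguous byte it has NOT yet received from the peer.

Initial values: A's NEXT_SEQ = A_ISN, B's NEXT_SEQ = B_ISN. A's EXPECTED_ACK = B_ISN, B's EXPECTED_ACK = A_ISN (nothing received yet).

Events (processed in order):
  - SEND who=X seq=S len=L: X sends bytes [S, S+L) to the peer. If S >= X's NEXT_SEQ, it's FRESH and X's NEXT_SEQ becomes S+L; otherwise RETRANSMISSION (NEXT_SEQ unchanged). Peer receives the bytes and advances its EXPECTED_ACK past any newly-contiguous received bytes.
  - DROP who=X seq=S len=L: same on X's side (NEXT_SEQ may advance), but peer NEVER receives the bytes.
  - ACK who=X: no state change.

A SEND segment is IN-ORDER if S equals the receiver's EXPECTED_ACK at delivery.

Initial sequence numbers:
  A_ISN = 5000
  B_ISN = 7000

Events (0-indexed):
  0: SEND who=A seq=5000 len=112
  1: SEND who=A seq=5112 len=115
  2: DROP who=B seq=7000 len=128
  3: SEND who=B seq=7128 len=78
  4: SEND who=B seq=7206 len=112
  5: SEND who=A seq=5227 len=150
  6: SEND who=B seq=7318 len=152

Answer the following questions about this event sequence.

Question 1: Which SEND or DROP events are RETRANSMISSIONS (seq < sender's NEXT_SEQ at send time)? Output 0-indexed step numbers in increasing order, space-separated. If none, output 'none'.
Step 0: SEND seq=5000 -> fresh
Step 1: SEND seq=5112 -> fresh
Step 2: DROP seq=7000 -> fresh
Step 3: SEND seq=7128 -> fresh
Step 4: SEND seq=7206 -> fresh
Step 5: SEND seq=5227 -> fresh
Step 6: SEND seq=7318 -> fresh

Answer: none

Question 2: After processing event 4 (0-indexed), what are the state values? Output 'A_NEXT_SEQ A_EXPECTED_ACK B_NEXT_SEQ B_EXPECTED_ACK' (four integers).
After event 0: A_seq=5112 A_ack=7000 B_seq=7000 B_ack=5112
After event 1: A_seq=5227 A_ack=7000 B_seq=7000 B_ack=5227
After event 2: A_seq=5227 A_ack=7000 B_seq=7128 B_ack=5227
After event 3: A_seq=5227 A_ack=7000 B_seq=7206 B_ack=5227
After event 4: A_seq=5227 A_ack=7000 B_seq=7318 B_ack=5227

5227 7000 7318 5227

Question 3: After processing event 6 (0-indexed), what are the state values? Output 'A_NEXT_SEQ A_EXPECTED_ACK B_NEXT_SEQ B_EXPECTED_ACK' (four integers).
After event 0: A_seq=5112 A_ack=7000 B_seq=7000 B_ack=5112
After event 1: A_seq=5227 A_ack=7000 B_seq=7000 B_ack=5227
After event 2: A_seq=5227 A_ack=7000 B_seq=7128 B_ack=5227
After event 3: A_seq=5227 A_ack=7000 B_seq=7206 B_ack=5227
After event 4: A_seq=5227 A_ack=7000 B_seq=7318 B_ack=5227
After event 5: A_seq=5377 A_ack=7000 B_seq=7318 B_ack=5377
After event 6: A_seq=5377 A_ack=7000 B_seq=7470 B_ack=5377

5377 7000 7470 5377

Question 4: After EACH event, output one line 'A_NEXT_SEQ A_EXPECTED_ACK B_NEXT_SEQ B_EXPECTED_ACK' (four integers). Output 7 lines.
5112 7000 7000 5112
5227 7000 7000 5227
5227 7000 7128 5227
5227 7000 7206 5227
5227 7000 7318 5227
5377 7000 7318 5377
5377 7000 7470 5377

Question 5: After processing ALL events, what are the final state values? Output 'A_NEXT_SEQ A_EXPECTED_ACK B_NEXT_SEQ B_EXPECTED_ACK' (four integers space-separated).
After event 0: A_seq=5112 A_ack=7000 B_seq=7000 B_ack=5112
After event 1: A_seq=5227 A_ack=7000 B_seq=7000 B_ack=5227
After event 2: A_seq=5227 A_ack=7000 B_seq=7128 B_ack=5227
After event 3: A_seq=5227 A_ack=7000 B_seq=7206 B_ack=5227
After event 4: A_seq=5227 A_ack=7000 B_seq=7318 B_ack=5227
After event 5: A_seq=5377 A_ack=7000 B_seq=7318 B_ack=5377
After event 6: A_seq=5377 A_ack=7000 B_seq=7470 B_ack=5377

Answer: 5377 7000 7470 5377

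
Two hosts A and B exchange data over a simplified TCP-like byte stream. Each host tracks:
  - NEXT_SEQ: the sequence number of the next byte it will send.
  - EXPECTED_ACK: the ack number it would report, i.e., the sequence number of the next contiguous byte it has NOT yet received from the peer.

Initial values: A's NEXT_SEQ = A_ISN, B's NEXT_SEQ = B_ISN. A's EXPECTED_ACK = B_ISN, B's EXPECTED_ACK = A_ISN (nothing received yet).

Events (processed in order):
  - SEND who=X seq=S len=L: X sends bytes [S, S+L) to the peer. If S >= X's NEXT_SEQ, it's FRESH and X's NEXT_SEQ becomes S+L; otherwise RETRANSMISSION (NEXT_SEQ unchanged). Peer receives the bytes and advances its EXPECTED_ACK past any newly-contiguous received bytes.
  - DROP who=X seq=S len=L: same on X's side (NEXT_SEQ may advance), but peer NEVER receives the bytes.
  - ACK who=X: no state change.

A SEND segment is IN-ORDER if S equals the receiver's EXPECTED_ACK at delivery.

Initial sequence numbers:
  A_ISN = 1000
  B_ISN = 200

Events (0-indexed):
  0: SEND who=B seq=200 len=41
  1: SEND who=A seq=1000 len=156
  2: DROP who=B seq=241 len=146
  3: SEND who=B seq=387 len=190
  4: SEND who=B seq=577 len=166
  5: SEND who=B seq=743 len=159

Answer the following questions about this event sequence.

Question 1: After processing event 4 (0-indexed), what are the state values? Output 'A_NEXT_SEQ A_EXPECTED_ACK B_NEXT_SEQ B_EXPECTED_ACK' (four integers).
After event 0: A_seq=1000 A_ack=241 B_seq=241 B_ack=1000
After event 1: A_seq=1156 A_ack=241 B_seq=241 B_ack=1156
After event 2: A_seq=1156 A_ack=241 B_seq=387 B_ack=1156
After event 3: A_seq=1156 A_ack=241 B_seq=577 B_ack=1156
After event 4: A_seq=1156 A_ack=241 B_seq=743 B_ack=1156

1156 241 743 1156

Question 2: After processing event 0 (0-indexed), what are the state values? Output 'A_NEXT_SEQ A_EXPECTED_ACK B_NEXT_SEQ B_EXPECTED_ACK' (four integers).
After event 0: A_seq=1000 A_ack=241 B_seq=241 B_ack=1000

1000 241 241 1000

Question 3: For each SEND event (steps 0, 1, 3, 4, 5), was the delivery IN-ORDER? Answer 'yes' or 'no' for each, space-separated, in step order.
Answer: yes yes no no no

Derivation:
Step 0: SEND seq=200 -> in-order
Step 1: SEND seq=1000 -> in-order
Step 3: SEND seq=387 -> out-of-order
Step 4: SEND seq=577 -> out-of-order
Step 5: SEND seq=743 -> out-of-order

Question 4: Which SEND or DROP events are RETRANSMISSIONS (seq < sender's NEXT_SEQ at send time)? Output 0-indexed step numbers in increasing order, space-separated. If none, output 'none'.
Answer: none

Derivation:
Step 0: SEND seq=200 -> fresh
Step 1: SEND seq=1000 -> fresh
Step 2: DROP seq=241 -> fresh
Step 3: SEND seq=387 -> fresh
Step 4: SEND seq=577 -> fresh
Step 5: SEND seq=743 -> fresh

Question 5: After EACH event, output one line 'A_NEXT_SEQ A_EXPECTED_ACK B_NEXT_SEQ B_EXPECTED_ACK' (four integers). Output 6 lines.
1000 241 241 1000
1156 241 241 1156
1156 241 387 1156
1156 241 577 1156
1156 241 743 1156
1156 241 902 1156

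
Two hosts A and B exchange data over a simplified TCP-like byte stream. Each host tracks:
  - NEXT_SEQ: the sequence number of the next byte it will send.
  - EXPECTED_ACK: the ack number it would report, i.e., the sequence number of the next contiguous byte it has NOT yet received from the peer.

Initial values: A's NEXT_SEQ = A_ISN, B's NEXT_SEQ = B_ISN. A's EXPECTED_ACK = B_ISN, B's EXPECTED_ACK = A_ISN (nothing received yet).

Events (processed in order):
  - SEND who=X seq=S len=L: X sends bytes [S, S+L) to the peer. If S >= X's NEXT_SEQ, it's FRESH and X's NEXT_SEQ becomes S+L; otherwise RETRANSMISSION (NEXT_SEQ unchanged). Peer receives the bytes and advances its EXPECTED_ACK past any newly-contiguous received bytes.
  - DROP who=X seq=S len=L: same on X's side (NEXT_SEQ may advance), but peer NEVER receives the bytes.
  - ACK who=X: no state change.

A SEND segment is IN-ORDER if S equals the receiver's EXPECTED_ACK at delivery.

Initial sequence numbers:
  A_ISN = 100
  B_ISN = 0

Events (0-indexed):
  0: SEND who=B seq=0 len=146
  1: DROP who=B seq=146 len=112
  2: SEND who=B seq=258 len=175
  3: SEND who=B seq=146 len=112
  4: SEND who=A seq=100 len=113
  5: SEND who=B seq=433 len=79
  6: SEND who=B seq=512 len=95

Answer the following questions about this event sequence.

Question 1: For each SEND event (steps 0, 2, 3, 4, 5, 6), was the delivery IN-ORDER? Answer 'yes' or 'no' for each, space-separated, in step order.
Answer: yes no yes yes yes yes

Derivation:
Step 0: SEND seq=0 -> in-order
Step 2: SEND seq=258 -> out-of-order
Step 3: SEND seq=146 -> in-order
Step 4: SEND seq=100 -> in-order
Step 5: SEND seq=433 -> in-order
Step 6: SEND seq=512 -> in-order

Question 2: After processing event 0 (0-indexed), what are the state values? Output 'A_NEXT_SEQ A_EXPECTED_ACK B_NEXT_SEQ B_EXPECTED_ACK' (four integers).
After event 0: A_seq=100 A_ack=146 B_seq=146 B_ack=100

100 146 146 100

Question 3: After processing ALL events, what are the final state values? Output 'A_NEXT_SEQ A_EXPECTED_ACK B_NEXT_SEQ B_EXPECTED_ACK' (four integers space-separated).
Answer: 213 607 607 213

Derivation:
After event 0: A_seq=100 A_ack=146 B_seq=146 B_ack=100
After event 1: A_seq=100 A_ack=146 B_seq=258 B_ack=100
After event 2: A_seq=100 A_ack=146 B_seq=433 B_ack=100
After event 3: A_seq=100 A_ack=433 B_seq=433 B_ack=100
After event 4: A_seq=213 A_ack=433 B_seq=433 B_ack=213
After event 5: A_seq=213 A_ack=512 B_seq=512 B_ack=213
After event 6: A_seq=213 A_ack=607 B_seq=607 B_ack=213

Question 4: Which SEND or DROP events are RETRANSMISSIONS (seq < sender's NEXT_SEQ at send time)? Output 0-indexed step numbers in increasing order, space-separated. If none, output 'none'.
Answer: 3

Derivation:
Step 0: SEND seq=0 -> fresh
Step 1: DROP seq=146 -> fresh
Step 2: SEND seq=258 -> fresh
Step 3: SEND seq=146 -> retransmit
Step 4: SEND seq=100 -> fresh
Step 5: SEND seq=433 -> fresh
Step 6: SEND seq=512 -> fresh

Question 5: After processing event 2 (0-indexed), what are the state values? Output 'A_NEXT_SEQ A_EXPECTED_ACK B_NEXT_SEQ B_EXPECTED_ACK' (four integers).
After event 0: A_seq=100 A_ack=146 B_seq=146 B_ack=100
After event 1: A_seq=100 A_ack=146 B_seq=258 B_ack=100
After event 2: A_seq=100 A_ack=146 B_seq=433 B_ack=100

100 146 433 100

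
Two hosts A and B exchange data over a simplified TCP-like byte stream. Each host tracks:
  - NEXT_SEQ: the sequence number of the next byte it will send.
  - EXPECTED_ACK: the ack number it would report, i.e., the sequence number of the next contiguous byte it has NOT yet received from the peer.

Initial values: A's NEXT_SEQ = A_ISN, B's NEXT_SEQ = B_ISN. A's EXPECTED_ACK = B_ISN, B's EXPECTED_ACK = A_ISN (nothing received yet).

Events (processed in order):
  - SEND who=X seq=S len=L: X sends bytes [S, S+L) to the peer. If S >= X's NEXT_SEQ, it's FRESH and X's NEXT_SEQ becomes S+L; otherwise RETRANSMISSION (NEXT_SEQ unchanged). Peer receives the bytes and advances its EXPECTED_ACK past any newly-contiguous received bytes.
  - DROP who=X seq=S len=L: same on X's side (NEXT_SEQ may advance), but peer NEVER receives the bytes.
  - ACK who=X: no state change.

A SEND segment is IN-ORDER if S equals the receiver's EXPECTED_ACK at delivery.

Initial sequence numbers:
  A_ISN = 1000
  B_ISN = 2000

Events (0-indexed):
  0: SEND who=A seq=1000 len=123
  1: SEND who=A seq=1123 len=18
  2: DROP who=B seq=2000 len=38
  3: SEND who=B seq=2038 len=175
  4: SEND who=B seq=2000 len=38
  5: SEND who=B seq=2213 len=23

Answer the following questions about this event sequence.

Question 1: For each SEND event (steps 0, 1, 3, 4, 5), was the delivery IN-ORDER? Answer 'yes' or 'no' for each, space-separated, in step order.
Answer: yes yes no yes yes

Derivation:
Step 0: SEND seq=1000 -> in-order
Step 1: SEND seq=1123 -> in-order
Step 3: SEND seq=2038 -> out-of-order
Step 4: SEND seq=2000 -> in-order
Step 5: SEND seq=2213 -> in-order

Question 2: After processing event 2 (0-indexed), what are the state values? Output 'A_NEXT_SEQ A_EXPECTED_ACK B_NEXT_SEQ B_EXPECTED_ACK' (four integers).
After event 0: A_seq=1123 A_ack=2000 B_seq=2000 B_ack=1123
After event 1: A_seq=1141 A_ack=2000 B_seq=2000 B_ack=1141
After event 2: A_seq=1141 A_ack=2000 B_seq=2038 B_ack=1141

1141 2000 2038 1141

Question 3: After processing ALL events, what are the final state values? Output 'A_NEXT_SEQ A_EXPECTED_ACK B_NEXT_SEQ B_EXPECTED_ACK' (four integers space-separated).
After event 0: A_seq=1123 A_ack=2000 B_seq=2000 B_ack=1123
After event 1: A_seq=1141 A_ack=2000 B_seq=2000 B_ack=1141
After event 2: A_seq=1141 A_ack=2000 B_seq=2038 B_ack=1141
After event 3: A_seq=1141 A_ack=2000 B_seq=2213 B_ack=1141
After event 4: A_seq=1141 A_ack=2213 B_seq=2213 B_ack=1141
After event 5: A_seq=1141 A_ack=2236 B_seq=2236 B_ack=1141

Answer: 1141 2236 2236 1141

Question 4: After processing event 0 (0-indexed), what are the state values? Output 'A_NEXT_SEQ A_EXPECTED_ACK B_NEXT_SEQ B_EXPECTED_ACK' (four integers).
After event 0: A_seq=1123 A_ack=2000 B_seq=2000 B_ack=1123

1123 2000 2000 1123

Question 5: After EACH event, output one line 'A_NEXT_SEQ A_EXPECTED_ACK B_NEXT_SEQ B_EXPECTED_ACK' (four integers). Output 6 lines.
1123 2000 2000 1123
1141 2000 2000 1141
1141 2000 2038 1141
1141 2000 2213 1141
1141 2213 2213 1141
1141 2236 2236 1141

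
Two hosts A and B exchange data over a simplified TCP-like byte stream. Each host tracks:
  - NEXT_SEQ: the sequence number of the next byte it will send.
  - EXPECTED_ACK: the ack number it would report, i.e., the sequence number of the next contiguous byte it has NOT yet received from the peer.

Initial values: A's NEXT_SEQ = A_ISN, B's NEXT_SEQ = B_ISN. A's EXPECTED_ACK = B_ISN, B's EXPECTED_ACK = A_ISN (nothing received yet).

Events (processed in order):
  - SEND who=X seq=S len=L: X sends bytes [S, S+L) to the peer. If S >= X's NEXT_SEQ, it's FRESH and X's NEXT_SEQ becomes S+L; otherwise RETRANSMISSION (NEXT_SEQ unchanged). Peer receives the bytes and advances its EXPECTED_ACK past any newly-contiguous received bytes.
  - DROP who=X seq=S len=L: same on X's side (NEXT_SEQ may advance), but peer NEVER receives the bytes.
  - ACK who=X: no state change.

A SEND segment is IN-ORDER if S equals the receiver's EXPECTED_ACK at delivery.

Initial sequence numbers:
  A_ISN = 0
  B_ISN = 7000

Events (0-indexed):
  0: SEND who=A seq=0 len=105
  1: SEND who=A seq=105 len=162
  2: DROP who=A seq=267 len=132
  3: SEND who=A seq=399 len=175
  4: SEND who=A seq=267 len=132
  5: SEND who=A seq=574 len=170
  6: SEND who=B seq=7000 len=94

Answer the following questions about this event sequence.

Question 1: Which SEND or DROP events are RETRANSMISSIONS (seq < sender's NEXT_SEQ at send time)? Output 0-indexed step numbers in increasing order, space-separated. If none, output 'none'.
Answer: 4

Derivation:
Step 0: SEND seq=0 -> fresh
Step 1: SEND seq=105 -> fresh
Step 2: DROP seq=267 -> fresh
Step 3: SEND seq=399 -> fresh
Step 4: SEND seq=267 -> retransmit
Step 5: SEND seq=574 -> fresh
Step 6: SEND seq=7000 -> fresh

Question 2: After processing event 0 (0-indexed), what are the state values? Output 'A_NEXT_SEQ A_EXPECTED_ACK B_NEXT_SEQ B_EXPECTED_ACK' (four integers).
After event 0: A_seq=105 A_ack=7000 B_seq=7000 B_ack=105

105 7000 7000 105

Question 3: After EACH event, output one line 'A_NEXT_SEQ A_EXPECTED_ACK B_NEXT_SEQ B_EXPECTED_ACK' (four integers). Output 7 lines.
105 7000 7000 105
267 7000 7000 267
399 7000 7000 267
574 7000 7000 267
574 7000 7000 574
744 7000 7000 744
744 7094 7094 744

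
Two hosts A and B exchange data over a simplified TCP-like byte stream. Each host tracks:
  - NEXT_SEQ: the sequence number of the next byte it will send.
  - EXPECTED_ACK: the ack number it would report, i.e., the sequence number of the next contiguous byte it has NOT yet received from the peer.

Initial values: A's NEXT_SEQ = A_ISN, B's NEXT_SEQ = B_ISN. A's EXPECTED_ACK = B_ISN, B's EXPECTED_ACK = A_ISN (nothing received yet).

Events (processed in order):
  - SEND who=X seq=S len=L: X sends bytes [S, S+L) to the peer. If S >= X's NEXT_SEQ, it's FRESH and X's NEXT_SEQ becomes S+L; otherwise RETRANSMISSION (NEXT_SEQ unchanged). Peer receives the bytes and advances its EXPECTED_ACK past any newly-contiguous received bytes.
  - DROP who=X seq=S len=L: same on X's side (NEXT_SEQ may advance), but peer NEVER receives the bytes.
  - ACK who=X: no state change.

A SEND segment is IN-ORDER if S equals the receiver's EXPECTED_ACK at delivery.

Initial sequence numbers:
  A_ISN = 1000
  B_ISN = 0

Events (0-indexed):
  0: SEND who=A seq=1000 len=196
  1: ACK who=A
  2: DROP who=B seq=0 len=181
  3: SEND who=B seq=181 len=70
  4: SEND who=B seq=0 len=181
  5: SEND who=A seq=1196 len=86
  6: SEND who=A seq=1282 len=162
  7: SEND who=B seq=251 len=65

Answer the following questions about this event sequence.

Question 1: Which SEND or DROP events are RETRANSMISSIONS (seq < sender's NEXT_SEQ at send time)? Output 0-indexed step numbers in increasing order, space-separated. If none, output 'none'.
Answer: 4

Derivation:
Step 0: SEND seq=1000 -> fresh
Step 2: DROP seq=0 -> fresh
Step 3: SEND seq=181 -> fresh
Step 4: SEND seq=0 -> retransmit
Step 5: SEND seq=1196 -> fresh
Step 6: SEND seq=1282 -> fresh
Step 7: SEND seq=251 -> fresh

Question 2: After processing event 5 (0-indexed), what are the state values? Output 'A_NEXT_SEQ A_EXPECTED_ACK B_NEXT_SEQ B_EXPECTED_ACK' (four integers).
After event 0: A_seq=1196 A_ack=0 B_seq=0 B_ack=1196
After event 1: A_seq=1196 A_ack=0 B_seq=0 B_ack=1196
After event 2: A_seq=1196 A_ack=0 B_seq=181 B_ack=1196
After event 3: A_seq=1196 A_ack=0 B_seq=251 B_ack=1196
After event 4: A_seq=1196 A_ack=251 B_seq=251 B_ack=1196
After event 5: A_seq=1282 A_ack=251 B_seq=251 B_ack=1282

1282 251 251 1282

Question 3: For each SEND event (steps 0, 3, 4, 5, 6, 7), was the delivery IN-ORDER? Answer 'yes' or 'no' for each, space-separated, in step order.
Answer: yes no yes yes yes yes

Derivation:
Step 0: SEND seq=1000 -> in-order
Step 3: SEND seq=181 -> out-of-order
Step 4: SEND seq=0 -> in-order
Step 5: SEND seq=1196 -> in-order
Step 6: SEND seq=1282 -> in-order
Step 7: SEND seq=251 -> in-order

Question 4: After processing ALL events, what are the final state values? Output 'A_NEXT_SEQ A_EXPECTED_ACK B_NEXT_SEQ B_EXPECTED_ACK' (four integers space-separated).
Answer: 1444 316 316 1444

Derivation:
After event 0: A_seq=1196 A_ack=0 B_seq=0 B_ack=1196
After event 1: A_seq=1196 A_ack=0 B_seq=0 B_ack=1196
After event 2: A_seq=1196 A_ack=0 B_seq=181 B_ack=1196
After event 3: A_seq=1196 A_ack=0 B_seq=251 B_ack=1196
After event 4: A_seq=1196 A_ack=251 B_seq=251 B_ack=1196
After event 5: A_seq=1282 A_ack=251 B_seq=251 B_ack=1282
After event 6: A_seq=1444 A_ack=251 B_seq=251 B_ack=1444
After event 7: A_seq=1444 A_ack=316 B_seq=316 B_ack=1444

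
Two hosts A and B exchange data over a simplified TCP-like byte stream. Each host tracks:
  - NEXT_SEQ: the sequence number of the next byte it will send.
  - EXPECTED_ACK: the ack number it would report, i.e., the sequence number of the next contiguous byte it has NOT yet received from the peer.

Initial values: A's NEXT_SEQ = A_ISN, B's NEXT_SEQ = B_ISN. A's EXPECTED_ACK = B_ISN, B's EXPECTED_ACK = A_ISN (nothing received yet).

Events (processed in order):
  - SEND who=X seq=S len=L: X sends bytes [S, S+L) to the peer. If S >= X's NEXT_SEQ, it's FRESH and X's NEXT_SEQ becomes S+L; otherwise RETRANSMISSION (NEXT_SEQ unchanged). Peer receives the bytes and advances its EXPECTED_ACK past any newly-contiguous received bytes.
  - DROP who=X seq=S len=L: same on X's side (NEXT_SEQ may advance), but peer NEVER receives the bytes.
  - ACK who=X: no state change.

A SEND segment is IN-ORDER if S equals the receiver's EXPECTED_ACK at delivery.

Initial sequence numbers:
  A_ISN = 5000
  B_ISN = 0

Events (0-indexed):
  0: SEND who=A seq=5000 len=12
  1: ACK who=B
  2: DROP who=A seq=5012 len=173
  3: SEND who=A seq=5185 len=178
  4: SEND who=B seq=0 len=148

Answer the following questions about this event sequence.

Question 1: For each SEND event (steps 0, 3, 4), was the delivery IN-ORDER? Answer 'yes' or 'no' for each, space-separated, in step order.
Step 0: SEND seq=5000 -> in-order
Step 3: SEND seq=5185 -> out-of-order
Step 4: SEND seq=0 -> in-order

Answer: yes no yes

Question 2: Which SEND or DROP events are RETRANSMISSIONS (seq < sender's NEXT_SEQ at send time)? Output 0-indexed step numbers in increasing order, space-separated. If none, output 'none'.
Step 0: SEND seq=5000 -> fresh
Step 2: DROP seq=5012 -> fresh
Step 3: SEND seq=5185 -> fresh
Step 4: SEND seq=0 -> fresh

Answer: none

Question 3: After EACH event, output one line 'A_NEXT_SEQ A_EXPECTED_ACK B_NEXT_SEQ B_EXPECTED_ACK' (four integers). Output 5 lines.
5012 0 0 5012
5012 0 0 5012
5185 0 0 5012
5363 0 0 5012
5363 148 148 5012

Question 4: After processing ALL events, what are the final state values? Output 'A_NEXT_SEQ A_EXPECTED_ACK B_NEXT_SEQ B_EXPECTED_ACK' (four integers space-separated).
Answer: 5363 148 148 5012

Derivation:
After event 0: A_seq=5012 A_ack=0 B_seq=0 B_ack=5012
After event 1: A_seq=5012 A_ack=0 B_seq=0 B_ack=5012
After event 2: A_seq=5185 A_ack=0 B_seq=0 B_ack=5012
After event 3: A_seq=5363 A_ack=0 B_seq=0 B_ack=5012
After event 4: A_seq=5363 A_ack=148 B_seq=148 B_ack=5012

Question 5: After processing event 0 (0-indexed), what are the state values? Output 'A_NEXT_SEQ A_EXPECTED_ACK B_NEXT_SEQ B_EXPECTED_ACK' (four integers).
After event 0: A_seq=5012 A_ack=0 B_seq=0 B_ack=5012

5012 0 0 5012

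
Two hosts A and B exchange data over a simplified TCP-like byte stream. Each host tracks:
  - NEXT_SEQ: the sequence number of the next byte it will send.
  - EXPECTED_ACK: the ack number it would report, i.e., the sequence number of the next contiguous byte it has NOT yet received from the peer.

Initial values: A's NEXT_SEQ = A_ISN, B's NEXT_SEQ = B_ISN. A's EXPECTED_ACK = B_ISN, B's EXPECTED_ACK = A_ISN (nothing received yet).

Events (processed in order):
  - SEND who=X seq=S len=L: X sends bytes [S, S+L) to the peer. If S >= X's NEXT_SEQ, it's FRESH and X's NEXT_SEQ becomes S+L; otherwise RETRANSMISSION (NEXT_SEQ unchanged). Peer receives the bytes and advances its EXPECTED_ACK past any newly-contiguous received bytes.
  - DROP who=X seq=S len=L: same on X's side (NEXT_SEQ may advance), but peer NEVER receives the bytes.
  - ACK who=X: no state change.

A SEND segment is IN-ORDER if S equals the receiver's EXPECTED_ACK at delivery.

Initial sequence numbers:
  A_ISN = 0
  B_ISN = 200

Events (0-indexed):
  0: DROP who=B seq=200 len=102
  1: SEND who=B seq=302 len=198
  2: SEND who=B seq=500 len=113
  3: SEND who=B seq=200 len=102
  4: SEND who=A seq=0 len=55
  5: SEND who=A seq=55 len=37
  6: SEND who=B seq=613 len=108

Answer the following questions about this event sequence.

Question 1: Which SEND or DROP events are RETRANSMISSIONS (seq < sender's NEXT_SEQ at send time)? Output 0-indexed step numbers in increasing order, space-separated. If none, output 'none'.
Answer: 3

Derivation:
Step 0: DROP seq=200 -> fresh
Step 1: SEND seq=302 -> fresh
Step 2: SEND seq=500 -> fresh
Step 3: SEND seq=200 -> retransmit
Step 4: SEND seq=0 -> fresh
Step 5: SEND seq=55 -> fresh
Step 6: SEND seq=613 -> fresh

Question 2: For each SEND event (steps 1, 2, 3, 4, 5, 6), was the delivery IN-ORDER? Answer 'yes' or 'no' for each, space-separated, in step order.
Step 1: SEND seq=302 -> out-of-order
Step 2: SEND seq=500 -> out-of-order
Step 3: SEND seq=200 -> in-order
Step 4: SEND seq=0 -> in-order
Step 5: SEND seq=55 -> in-order
Step 6: SEND seq=613 -> in-order

Answer: no no yes yes yes yes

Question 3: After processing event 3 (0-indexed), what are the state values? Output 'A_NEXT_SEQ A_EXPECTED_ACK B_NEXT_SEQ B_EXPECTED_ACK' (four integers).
After event 0: A_seq=0 A_ack=200 B_seq=302 B_ack=0
After event 1: A_seq=0 A_ack=200 B_seq=500 B_ack=0
After event 2: A_seq=0 A_ack=200 B_seq=613 B_ack=0
After event 3: A_seq=0 A_ack=613 B_seq=613 B_ack=0

0 613 613 0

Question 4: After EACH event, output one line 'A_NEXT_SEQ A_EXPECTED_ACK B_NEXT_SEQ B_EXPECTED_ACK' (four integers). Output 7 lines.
0 200 302 0
0 200 500 0
0 200 613 0
0 613 613 0
55 613 613 55
92 613 613 92
92 721 721 92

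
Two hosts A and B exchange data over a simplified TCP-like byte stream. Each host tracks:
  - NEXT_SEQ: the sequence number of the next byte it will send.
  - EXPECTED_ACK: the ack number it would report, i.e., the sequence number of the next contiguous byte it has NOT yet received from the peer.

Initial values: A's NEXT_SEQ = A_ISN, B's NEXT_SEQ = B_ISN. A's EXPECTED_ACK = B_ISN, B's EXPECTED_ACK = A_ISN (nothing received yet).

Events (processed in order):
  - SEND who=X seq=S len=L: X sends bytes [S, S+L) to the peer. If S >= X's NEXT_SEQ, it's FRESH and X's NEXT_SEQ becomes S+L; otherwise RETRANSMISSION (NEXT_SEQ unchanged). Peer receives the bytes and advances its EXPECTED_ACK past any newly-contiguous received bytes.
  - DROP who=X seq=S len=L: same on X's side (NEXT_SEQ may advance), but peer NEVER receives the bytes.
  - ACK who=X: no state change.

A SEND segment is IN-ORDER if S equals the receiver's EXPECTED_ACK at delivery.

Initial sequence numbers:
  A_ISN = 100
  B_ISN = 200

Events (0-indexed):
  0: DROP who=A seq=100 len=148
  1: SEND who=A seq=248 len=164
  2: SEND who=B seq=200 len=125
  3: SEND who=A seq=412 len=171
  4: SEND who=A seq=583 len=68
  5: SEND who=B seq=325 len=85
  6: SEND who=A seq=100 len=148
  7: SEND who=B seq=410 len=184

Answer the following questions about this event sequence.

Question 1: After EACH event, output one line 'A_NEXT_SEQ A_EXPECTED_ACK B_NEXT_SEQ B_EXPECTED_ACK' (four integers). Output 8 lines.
248 200 200 100
412 200 200 100
412 325 325 100
583 325 325 100
651 325 325 100
651 410 410 100
651 410 410 651
651 594 594 651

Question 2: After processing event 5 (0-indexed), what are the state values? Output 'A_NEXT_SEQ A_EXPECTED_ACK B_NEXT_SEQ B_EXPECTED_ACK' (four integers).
After event 0: A_seq=248 A_ack=200 B_seq=200 B_ack=100
After event 1: A_seq=412 A_ack=200 B_seq=200 B_ack=100
After event 2: A_seq=412 A_ack=325 B_seq=325 B_ack=100
After event 3: A_seq=583 A_ack=325 B_seq=325 B_ack=100
After event 4: A_seq=651 A_ack=325 B_seq=325 B_ack=100
After event 5: A_seq=651 A_ack=410 B_seq=410 B_ack=100

651 410 410 100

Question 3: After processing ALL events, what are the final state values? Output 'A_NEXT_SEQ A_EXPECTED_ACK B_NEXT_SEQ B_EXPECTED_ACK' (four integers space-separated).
Answer: 651 594 594 651

Derivation:
After event 0: A_seq=248 A_ack=200 B_seq=200 B_ack=100
After event 1: A_seq=412 A_ack=200 B_seq=200 B_ack=100
After event 2: A_seq=412 A_ack=325 B_seq=325 B_ack=100
After event 3: A_seq=583 A_ack=325 B_seq=325 B_ack=100
After event 4: A_seq=651 A_ack=325 B_seq=325 B_ack=100
After event 5: A_seq=651 A_ack=410 B_seq=410 B_ack=100
After event 6: A_seq=651 A_ack=410 B_seq=410 B_ack=651
After event 7: A_seq=651 A_ack=594 B_seq=594 B_ack=651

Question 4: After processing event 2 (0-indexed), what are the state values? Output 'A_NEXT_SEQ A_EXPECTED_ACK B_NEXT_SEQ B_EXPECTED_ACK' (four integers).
After event 0: A_seq=248 A_ack=200 B_seq=200 B_ack=100
After event 1: A_seq=412 A_ack=200 B_seq=200 B_ack=100
After event 2: A_seq=412 A_ack=325 B_seq=325 B_ack=100

412 325 325 100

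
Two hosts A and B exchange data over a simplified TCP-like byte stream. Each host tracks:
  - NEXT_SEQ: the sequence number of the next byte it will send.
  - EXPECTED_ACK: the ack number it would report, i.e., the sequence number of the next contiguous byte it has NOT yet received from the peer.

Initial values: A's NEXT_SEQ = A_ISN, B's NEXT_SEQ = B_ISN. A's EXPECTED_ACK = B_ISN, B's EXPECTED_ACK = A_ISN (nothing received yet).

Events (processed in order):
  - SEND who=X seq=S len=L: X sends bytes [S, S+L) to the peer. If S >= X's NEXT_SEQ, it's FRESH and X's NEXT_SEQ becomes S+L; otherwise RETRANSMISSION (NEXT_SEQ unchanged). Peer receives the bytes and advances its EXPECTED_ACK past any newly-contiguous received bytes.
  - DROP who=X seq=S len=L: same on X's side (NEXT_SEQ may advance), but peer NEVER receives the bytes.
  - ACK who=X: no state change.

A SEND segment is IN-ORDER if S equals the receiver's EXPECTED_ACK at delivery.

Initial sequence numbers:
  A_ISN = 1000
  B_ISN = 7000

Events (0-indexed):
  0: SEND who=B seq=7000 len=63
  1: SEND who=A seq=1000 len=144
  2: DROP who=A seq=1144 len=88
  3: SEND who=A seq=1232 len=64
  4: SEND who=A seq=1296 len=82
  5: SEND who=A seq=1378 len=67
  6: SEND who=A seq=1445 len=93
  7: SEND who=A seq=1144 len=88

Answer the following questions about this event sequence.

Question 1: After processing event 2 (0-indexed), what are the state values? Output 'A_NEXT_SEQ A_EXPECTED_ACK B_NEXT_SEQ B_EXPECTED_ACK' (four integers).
After event 0: A_seq=1000 A_ack=7063 B_seq=7063 B_ack=1000
After event 1: A_seq=1144 A_ack=7063 B_seq=7063 B_ack=1144
After event 2: A_seq=1232 A_ack=7063 B_seq=7063 B_ack=1144

1232 7063 7063 1144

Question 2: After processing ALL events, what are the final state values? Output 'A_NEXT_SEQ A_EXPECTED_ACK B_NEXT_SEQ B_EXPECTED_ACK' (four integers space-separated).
After event 0: A_seq=1000 A_ack=7063 B_seq=7063 B_ack=1000
After event 1: A_seq=1144 A_ack=7063 B_seq=7063 B_ack=1144
After event 2: A_seq=1232 A_ack=7063 B_seq=7063 B_ack=1144
After event 3: A_seq=1296 A_ack=7063 B_seq=7063 B_ack=1144
After event 4: A_seq=1378 A_ack=7063 B_seq=7063 B_ack=1144
After event 5: A_seq=1445 A_ack=7063 B_seq=7063 B_ack=1144
After event 6: A_seq=1538 A_ack=7063 B_seq=7063 B_ack=1144
After event 7: A_seq=1538 A_ack=7063 B_seq=7063 B_ack=1538

Answer: 1538 7063 7063 1538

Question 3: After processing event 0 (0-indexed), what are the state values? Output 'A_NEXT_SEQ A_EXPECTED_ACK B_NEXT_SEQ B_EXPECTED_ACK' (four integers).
After event 0: A_seq=1000 A_ack=7063 B_seq=7063 B_ack=1000

1000 7063 7063 1000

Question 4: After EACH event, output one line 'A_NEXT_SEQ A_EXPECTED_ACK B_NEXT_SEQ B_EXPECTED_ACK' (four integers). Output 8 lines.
1000 7063 7063 1000
1144 7063 7063 1144
1232 7063 7063 1144
1296 7063 7063 1144
1378 7063 7063 1144
1445 7063 7063 1144
1538 7063 7063 1144
1538 7063 7063 1538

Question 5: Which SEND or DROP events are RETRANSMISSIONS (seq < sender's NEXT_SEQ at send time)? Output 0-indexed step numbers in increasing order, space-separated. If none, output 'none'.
Answer: 7

Derivation:
Step 0: SEND seq=7000 -> fresh
Step 1: SEND seq=1000 -> fresh
Step 2: DROP seq=1144 -> fresh
Step 3: SEND seq=1232 -> fresh
Step 4: SEND seq=1296 -> fresh
Step 5: SEND seq=1378 -> fresh
Step 6: SEND seq=1445 -> fresh
Step 7: SEND seq=1144 -> retransmit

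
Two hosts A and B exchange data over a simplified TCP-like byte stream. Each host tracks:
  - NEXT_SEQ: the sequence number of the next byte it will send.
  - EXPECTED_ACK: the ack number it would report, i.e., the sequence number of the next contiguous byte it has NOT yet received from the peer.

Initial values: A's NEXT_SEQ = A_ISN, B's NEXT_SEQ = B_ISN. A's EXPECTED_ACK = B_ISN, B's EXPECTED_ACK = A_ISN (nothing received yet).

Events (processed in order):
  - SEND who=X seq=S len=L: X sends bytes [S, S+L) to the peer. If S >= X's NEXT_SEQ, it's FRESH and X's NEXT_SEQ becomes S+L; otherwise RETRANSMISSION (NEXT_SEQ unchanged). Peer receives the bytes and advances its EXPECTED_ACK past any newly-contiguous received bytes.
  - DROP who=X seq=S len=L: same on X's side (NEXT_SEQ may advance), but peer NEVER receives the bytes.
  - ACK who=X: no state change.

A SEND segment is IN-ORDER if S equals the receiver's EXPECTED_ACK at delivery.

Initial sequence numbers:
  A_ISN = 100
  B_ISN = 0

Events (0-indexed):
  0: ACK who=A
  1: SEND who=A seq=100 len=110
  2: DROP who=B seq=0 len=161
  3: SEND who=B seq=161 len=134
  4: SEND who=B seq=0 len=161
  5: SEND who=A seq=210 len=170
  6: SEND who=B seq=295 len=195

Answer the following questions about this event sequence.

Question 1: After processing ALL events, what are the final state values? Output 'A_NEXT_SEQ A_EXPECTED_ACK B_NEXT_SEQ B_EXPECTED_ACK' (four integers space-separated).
After event 0: A_seq=100 A_ack=0 B_seq=0 B_ack=100
After event 1: A_seq=210 A_ack=0 B_seq=0 B_ack=210
After event 2: A_seq=210 A_ack=0 B_seq=161 B_ack=210
After event 3: A_seq=210 A_ack=0 B_seq=295 B_ack=210
After event 4: A_seq=210 A_ack=295 B_seq=295 B_ack=210
After event 5: A_seq=380 A_ack=295 B_seq=295 B_ack=380
After event 6: A_seq=380 A_ack=490 B_seq=490 B_ack=380

Answer: 380 490 490 380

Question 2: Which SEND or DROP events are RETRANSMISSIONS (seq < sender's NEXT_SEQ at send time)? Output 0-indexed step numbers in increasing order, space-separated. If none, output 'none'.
Answer: 4

Derivation:
Step 1: SEND seq=100 -> fresh
Step 2: DROP seq=0 -> fresh
Step 3: SEND seq=161 -> fresh
Step 4: SEND seq=0 -> retransmit
Step 5: SEND seq=210 -> fresh
Step 6: SEND seq=295 -> fresh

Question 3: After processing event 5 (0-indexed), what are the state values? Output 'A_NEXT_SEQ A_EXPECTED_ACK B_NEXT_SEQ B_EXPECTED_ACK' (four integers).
After event 0: A_seq=100 A_ack=0 B_seq=0 B_ack=100
After event 1: A_seq=210 A_ack=0 B_seq=0 B_ack=210
After event 2: A_seq=210 A_ack=0 B_seq=161 B_ack=210
After event 3: A_seq=210 A_ack=0 B_seq=295 B_ack=210
After event 4: A_seq=210 A_ack=295 B_seq=295 B_ack=210
After event 5: A_seq=380 A_ack=295 B_seq=295 B_ack=380

380 295 295 380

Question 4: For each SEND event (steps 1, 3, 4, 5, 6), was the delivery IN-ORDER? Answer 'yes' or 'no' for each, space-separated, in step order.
Answer: yes no yes yes yes

Derivation:
Step 1: SEND seq=100 -> in-order
Step 3: SEND seq=161 -> out-of-order
Step 4: SEND seq=0 -> in-order
Step 5: SEND seq=210 -> in-order
Step 6: SEND seq=295 -> in-order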